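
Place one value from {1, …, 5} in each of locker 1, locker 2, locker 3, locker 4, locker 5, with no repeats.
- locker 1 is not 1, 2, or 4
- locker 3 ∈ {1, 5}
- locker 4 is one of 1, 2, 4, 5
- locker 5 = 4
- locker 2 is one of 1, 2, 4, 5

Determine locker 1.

locker 5 must be 4 (only option left). Strike 4 from locker 2, locker 4.
The 4 still-open variables together cover exactly {1, 2, 3, 5} — 4 values for 4 variables — and 3 appears only in locker 1's list, so locker 1 = 3.

3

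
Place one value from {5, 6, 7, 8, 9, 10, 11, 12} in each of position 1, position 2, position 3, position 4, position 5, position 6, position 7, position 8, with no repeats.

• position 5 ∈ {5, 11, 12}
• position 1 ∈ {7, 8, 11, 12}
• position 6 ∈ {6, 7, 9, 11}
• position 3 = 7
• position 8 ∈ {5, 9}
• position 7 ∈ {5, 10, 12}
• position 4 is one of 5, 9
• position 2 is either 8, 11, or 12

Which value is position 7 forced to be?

position 3's domain is down to {7}, so position 3 = 7. Strike 7 from position 1, position 6.
Among the 7 still-open variables, 6 fits only position 6 (and all 7 values in {5, 6, 8, 9, 10, 11, 12} must be used), so position 6 = 6.
The 6 still-open variables together cover exactly {5, 8, 9, 10, 11, 12} — 6 values for 6 variables — and 10 appears only in position 7's list, so position 7 = 10.

10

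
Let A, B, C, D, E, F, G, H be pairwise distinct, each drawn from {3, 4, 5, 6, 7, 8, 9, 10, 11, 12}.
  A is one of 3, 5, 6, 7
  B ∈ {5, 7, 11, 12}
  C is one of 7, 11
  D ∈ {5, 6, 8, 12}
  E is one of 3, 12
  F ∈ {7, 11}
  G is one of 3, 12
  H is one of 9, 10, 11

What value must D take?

8

C and F between them cover only {7, 11} — a naked pair. Remove those values from A, B, H.
E and G share exactly the 2 values {3, 12}; by pigeonhole those values go to them, so strike 3, 12 from A, B, D.
B must be 5 (only option left). Remove 5 from A, D.
A must be 6 (only option left). Remove 6 from D.
So D = 8.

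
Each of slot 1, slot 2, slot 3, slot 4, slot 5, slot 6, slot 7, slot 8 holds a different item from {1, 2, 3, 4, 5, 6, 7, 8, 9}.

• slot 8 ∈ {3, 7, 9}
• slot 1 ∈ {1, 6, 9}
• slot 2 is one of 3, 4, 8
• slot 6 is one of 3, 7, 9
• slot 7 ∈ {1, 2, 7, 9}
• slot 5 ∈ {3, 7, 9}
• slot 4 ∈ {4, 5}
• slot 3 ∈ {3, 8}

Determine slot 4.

The 3 variables slot 5, slot 6, slot 8 are confined to {3, 7, 9}, which locks those values in; drop them from slot 1, slot 2, slot 3, slot 7.
That leaves slot 3 = 8. Strike 8 from slot 2.
slot 2's domain is down to {4}, so slot 2 = 4. Strike 4 from slot 4.
So slot 4 = 5.

5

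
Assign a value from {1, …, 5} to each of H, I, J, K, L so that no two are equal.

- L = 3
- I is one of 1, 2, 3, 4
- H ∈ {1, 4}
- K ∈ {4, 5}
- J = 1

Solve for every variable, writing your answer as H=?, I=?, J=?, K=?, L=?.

J's domain is down to {1}, so J = 1. So H, I can't be 1.
That leaves L = 3. Eliminate 3 elsewhere: I.
H must be 4 (only option left). Eliminate 4 elsewhere: I, K.
That leaves I = 2.
K must be 5 (only option left).

H=4, I=2, J=1, K=5, L=3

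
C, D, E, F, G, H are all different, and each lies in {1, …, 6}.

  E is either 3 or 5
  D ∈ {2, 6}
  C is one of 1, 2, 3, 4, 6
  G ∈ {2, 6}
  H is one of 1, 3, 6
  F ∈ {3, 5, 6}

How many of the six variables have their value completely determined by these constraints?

2

The 6 variables together cover exactly {1, 2, 3, 4, 5, 6} — 6 values for 6 variables — and 4 appears only in C's list, so C = 4.
The 5 still-open variables together cover exactly {1, 2, 3, 5, 6} — 5 values for 5 variables — and 1 appears only in H's list, so H = 1.
D and G share exactly the 2 values {2, 6}; by pigeonhole those values go to them, so strike 2, 6 from F.
Determined: C=4, H=1. The other variables each still have more than one consistent value. That makes 2.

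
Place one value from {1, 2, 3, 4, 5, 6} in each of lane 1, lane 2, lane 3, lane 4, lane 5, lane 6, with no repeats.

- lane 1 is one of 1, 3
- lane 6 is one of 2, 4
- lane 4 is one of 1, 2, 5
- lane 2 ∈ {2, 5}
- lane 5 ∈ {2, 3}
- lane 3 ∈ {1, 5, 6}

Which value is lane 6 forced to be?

The 6 variables together cover exactly {1, 2, 3, 4, 5, 6} — 6 values for 6 variables — and 4 appears only in lane 6's list, so lane 6 = 4.

4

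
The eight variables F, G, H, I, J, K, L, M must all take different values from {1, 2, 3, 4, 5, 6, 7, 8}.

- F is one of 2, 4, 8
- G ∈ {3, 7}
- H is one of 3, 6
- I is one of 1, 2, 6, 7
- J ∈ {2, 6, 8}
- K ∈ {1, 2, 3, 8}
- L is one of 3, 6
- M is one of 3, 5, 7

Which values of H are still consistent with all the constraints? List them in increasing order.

The 8 variables together cover exactly {1, 2, 3, 4, 5, 6, 7, 8} — 8 values for 8 variables — and 4 appears only in F's list, so F = 4.
The 7 still-open variables together cover exactly {1, 2, 3, 5, 6, 7, 8} — 7 values for 7 variables — and 5 appears only in M's list, so M = 5.
The 2 variables H and L are confined to {3, 6}, which locks those values in; drop them from G, I, J, K.
G must be 7 (only option left). Eliminate 7 elsewhere: I.
No further eliminations apply; H can still be any of 3, 6.

3, 6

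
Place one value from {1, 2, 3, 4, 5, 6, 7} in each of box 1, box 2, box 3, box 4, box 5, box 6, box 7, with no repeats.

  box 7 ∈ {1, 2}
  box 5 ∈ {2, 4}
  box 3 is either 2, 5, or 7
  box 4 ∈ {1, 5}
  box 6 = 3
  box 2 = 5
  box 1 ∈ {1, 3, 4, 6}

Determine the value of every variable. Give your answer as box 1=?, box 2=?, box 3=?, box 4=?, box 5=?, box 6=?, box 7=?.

box 1=6, box 2=5, box 3=7, box 4=1, box 5=4, box 6=3, box 7=2

box 2 has just one choice, so box 2 = 5. Remove 5 from box 3, box 4.
That leaves box 4 = 1. So box 1, box 7 can't be 1.
box 6 must be 3 (only option left). Eliminate 3 elsewhere: box 1.
box 7's domain is down to {2}, so box 7 = 2. So box 3, box 5 can't be 2.
box 3's domain is down to {7}, so box 3 = 7.
box 5 must be 4 (only option left). Eliminate 4 elsewhere: box 1.
box 1 must be 6 (only option left).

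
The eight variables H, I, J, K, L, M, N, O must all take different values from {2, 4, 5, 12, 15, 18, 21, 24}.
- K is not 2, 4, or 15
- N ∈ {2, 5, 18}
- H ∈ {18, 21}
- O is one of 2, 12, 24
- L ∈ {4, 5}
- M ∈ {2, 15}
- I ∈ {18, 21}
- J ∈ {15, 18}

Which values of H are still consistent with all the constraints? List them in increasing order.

18, 21

The 8 variables draw from only 8 values {2, 4, 5, 12, 15, 18, 21, 24}, so each is used; only L can be 4, hence L = 4.
The 2 variables H and I are confined to {18, 21}, which locks those values in; drop them from J, K, N.
J's domain is down to {15}, so J = 15. Remove 15 from M.
That leaves M = 2. Remove 2 from N, O.
N's domain is down to {5}, so N = 5. Remove 5 from K.
No further eliminations apply; H can still be any of 18, 21.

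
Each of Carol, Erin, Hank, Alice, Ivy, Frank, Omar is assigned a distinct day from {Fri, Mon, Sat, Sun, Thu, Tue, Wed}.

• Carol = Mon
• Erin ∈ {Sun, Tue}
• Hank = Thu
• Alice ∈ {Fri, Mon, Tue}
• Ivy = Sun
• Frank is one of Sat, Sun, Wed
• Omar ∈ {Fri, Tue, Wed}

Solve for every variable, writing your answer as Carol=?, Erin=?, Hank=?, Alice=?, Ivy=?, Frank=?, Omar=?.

Carol=Mon, Erin=Tue, Hank=Thu, Alice=Fri, Ivy=Sun, Frank=Sat, Omar=Wed

Carol must be Mon (only option left). So Alice can't be Mon.
Hank has just one choice, so Hank = Thu.
Ivy has just one choice, so Ivy = Sun. Remove Sun from Erin, Frank.
Erin has just one choice, so Erin = Tue. Strike Tue from Alice, Omar.
Alice has just one choice, so Alice = Fri. Strike Fri from Omar.
Omar must be Wed (only option left). Remove Wed from Frank.
That leaves Frank = Sat.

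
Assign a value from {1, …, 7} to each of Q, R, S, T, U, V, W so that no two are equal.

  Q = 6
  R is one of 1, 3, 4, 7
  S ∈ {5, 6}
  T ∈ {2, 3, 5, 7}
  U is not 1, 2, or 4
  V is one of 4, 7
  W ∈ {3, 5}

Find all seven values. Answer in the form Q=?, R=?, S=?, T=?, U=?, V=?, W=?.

Q's domain is down to {6}, so Q = 6. Remove 6 from S, U.
S has just one choice, so S = 5. So T, U, W can't be 5.
W's domain is down to {3}, so W = 3. Eliminate 3 elsewhere: R, T, U.
U must be 7 (only option left). Remove 7 from R, T, V.
V must be 4 (only option left). Remove 4 from R.
R must be 1 (only option left).
T's domain is down to {2}, so T = 2.

Q=6, R=1, S=5, T=2, U=7, V=4, W=3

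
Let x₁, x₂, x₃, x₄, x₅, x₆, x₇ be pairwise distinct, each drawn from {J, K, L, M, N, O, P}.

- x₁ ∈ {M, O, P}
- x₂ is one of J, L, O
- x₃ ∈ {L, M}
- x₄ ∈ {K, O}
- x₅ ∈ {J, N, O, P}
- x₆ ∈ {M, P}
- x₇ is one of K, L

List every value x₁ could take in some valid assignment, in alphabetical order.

The 7 variables together cover exactly {J, K, L, M, N, O, P} — 7 values for 7 variables — and N appears only in x₅'s list, so x₅ = N.
The 6 still-open variables together cover exactly {J, K, L, M, O, P} — 6 values for 6 variables — and J appears only in x₂'s list, so x₂ = J.
No further eliminations apply; x₁ can still be any of M, O, P.

M, O, P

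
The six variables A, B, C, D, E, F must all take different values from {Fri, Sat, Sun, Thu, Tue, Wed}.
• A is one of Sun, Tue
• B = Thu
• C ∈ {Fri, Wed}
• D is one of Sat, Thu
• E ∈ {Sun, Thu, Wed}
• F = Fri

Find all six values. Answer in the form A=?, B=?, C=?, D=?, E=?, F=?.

B's domain is down to {Thu}, so B = Thu. Remove Thu from D, E.
D has just one choice, so D = Sat.
That leaves F = Fri. Remove Fri from C.
C has just one choice, so C = Wed. So E can't be Wed.
E must be Sun (only option left). Eliminate Sun elsewhere: A.
A's domain is down to {Tue}, so A = Tue.

A=Tue, B=Thu, C=Wed, D=Sat, E=Sun, F=Fri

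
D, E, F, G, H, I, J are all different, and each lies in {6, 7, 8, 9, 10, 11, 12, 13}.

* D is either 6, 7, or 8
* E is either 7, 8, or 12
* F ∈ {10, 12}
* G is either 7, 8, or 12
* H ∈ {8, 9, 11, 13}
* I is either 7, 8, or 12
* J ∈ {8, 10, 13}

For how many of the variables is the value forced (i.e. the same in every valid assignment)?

E, G, I share exactly the 3 values {7, 8, 12}; by pigeonhole those values go to them, so strike 7, 8, 12 from D, F, H, J.
D has just one choice, so D = 6.
F must be 10 (only option left). Eliminate 10 elsewhere: J.
J has just one choice, so J = 13. Eliminate 13 elsewhere: H.
Determined: D=6, F=10, J=13. The other variables each still have more than one consistent value. That makes 3.

3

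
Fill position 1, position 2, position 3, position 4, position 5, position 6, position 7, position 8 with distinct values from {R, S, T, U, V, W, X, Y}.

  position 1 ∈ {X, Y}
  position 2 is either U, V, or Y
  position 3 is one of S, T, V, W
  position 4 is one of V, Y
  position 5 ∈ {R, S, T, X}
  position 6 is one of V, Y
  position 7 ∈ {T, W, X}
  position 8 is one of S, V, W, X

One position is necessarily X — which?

position 1

The 8 variables draw from only 8 values {R, S, T, U, V, W, X, Y}, so each is used; only position 5 can be R, hence position 5 = R.
The 7 still-open variables draw from only 7 values {S, T, U, V, W, X, Y}, so each is used; only position 2 can be U, hence position 2 = U.
The 2 variables position 4 and position 6 are confined to {V, Y}, which locks those values in; drop them from position 1, position 3, position 8.
So X goes to position 1.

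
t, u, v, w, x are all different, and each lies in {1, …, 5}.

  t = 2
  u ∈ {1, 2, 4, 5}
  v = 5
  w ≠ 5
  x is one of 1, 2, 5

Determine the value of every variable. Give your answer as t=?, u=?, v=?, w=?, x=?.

t's domain is down to {2}, so t = 2. Eliminate 2 elsewhere: u, w, x.
v must be 5 (only option left). Eliminate 5 elsewhere: u, x.
x's domain is down to {1}, so x = 1. Strike 1 from u, w.
u's domain is down to {4}, so u = 4. So w can't be 4.
w's domain is down to {3}, so w = 3.

t=2, u=4, v=5, w=3, x=1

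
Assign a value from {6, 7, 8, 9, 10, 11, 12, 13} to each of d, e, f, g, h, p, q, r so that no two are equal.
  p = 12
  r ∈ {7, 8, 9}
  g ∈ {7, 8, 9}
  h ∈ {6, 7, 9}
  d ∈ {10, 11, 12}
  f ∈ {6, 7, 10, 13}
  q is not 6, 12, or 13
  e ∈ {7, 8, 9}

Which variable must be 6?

h

p must be 12 (only option left). Remove 12 from d.
The 7 still-open variables draw from only 7 values {6, 7, 8, 9, 10, 11, 13}, so each is used; only f can be 13, hence f = 13.
The 6 still-open variables together cover exactly {6, 7, 8, 9, 10, 11} — 6 values for 6 variables — and 6 appears only in h's list, so h = 6.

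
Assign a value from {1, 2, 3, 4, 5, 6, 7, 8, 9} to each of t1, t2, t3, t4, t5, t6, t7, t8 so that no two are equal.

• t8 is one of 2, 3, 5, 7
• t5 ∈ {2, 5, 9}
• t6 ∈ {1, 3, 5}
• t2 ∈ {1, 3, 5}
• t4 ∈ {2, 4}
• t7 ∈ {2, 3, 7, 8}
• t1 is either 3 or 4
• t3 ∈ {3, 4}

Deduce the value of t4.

The 8 variables draw from only 8 values {1, 2, 3, 4, 5, 7, 8, 9}, so each is used; only t7 can be 8, hence t7 = 8.
Among the 7 still-open variables, 7 fits only t8 (and all 7 values in {1, 2, 3, 4, 5, 7, 9} must be used), so t8 = 7.
The 6 still-open variables draw from only 6 values {1, 2, 3, 4, 5, 9}, so each is used; only t5 can be 9, hence t5 = 9.
The 5 still-open variables draw from only 5 values {1, 2, 3, 4, 5}, so each is used; only t4 can be 2, hence t4 = 2.

2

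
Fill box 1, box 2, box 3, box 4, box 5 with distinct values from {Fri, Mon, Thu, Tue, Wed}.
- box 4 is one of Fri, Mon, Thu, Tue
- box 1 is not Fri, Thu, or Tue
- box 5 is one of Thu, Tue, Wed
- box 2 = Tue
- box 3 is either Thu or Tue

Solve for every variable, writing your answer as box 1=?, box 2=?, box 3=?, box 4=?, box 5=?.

box 2 has just one choice, so box 2 = Tue. Strike Tue from box 3, box 4, box 5.
box 3 has just one choice, so box 3 = Thu. Strike Thu from box 4, box 5.
box 5 must be Wed (only option left). So box 1 can't be Wed.
box 1 has just one choice, so box 1 = Mon. So box 4 can't be Mon.
box 4 has just one choice, so box 4 = Fri.

box 1=Mon, box 2=Tue, box 3=Thu, box 4=Fri, box 5=Wed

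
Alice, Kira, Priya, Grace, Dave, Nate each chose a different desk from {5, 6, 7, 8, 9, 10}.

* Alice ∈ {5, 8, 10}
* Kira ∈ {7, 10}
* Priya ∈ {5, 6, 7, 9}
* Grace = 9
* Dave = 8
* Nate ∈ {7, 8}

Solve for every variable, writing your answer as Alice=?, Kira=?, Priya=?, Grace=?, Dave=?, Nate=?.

Grace has just one choice, so Grace = 9. So Priya can't be 9.
Dave has just one choice, so Dave = 8. Strike 8 from Alice, Nate.
Nate has just one choice, so Nate = 7. Remove 7 from Kira, Priya.
Kira must be 10 (only option left). Remove 10 from Alice.
Alice must be 5 (only option left). So Priya can't be 5.
Priya must be 6 (only option left).

Alice=5, Kira=10, Priya=6, Grace=9, Dave=8, Nate=7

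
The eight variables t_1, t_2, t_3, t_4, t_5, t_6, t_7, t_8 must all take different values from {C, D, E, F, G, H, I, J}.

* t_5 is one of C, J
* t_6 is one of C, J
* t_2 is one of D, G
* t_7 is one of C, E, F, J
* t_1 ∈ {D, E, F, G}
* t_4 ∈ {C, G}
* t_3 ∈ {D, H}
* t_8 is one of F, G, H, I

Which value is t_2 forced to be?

Among the 8 variables, I fits only t_8 (and all 8 values in {C, D, E, F, G, H, I, J} must be used), so t_8 = I.
Among the 7 still-open variables, H fits only t_3 (and all 7 values in {C, D, E, F, G, H, J} must be used), so t_3 = H.
t_5 and t_6 between them cover only {C, J} — a naked pair. Remove those values from t_4, t_7.
That leaves t_4 = G. So t_1, t_2 can't be G.
So t_2 = D.

D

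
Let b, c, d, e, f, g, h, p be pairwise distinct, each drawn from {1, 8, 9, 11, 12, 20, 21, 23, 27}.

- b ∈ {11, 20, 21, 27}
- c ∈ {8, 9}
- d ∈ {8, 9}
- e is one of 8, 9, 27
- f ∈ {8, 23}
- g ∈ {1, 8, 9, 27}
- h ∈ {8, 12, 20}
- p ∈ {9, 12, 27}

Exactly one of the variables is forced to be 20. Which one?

h

c and d share exactly the 2 values {8, 9}; by pigeonhole those values go to them, so strike 8, 9 from e, f, g, h, p.
e has just one choice, so e = 27. So b, g, p can't be 27.
f's domain is down to {23}, so f = 23.
g must be 1 (only option left).
p has just one choice, so p = 12. Remove 12 from h.
So 20 goes to h.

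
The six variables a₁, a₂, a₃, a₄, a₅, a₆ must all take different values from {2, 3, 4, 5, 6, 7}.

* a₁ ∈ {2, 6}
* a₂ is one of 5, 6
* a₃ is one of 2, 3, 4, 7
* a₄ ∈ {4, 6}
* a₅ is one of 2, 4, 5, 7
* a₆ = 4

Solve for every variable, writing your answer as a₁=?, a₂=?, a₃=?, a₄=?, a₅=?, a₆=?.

a₆ has just one choice, so a₆ = 4. Eliminate 4 elsewhere: a₃, a₄, a₅.
a₄'s domain is down to {6}, so a₄ = 6. So a₁, a₂ can't be 6.
a₁'s domain is down to {2}, so a₁ = 2. Remove 2 from a₃, a₅.
a₂ must be 5 (only option left). Strike 5 from a₅.
a₅ has just one choice, so a₅ = 7. Strike 7 from a₃.
That leaves a₃ = 3.

a₁=2, a₂=5, a₃=3, a₄=6, a₅=7, a₆=4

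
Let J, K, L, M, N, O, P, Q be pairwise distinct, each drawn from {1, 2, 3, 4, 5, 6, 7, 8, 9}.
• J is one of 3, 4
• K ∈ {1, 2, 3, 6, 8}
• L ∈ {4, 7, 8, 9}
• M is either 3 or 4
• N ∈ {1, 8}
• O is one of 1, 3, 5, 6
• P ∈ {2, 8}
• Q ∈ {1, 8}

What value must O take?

The 2 variables J and M are confined to {3, 4}, which locks those values in; drop them from K, L, O.
N and Q between them cover only {1, 8} — a naked pair. Remove those values from K, L, O, P.
That leaves P = 2. Strike 2 from K.
That leaves K = 6. Strike 6 from O.
So O = 5.

5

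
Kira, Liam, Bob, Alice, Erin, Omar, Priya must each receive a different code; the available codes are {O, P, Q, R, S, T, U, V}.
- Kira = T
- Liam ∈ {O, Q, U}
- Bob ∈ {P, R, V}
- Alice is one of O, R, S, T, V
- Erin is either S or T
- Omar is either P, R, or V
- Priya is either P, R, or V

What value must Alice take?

Kira has just one choice, so Kira = T. Eliminate T elsewhere: Alice, Erin.
That leaves Erin = S. Eliminate S elsewhere: Alice.
Bob, Omar, Priya between them cover only {P, R, V} — a naked triple. Remove those values from Alice.
So Alice = O.

O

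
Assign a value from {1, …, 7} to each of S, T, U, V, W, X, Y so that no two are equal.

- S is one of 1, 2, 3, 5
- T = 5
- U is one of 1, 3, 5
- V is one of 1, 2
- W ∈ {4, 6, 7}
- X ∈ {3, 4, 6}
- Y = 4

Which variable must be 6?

X

T's domain is down to {5}, so T = 5. Remove 5 from S, U.
Y's domain is down to {4}, so Y = 4. Strike 4 from W, X.
The 5 still-open variables together cover exactly {1, 2, 3, 6, 7} — 5 values for 5 variables — and 7 appears only in W's list, so W = 7.
The 4 still-open variables together cover exactly {1, 2, 3, 6} — 4 values for 4 variables — and 6 appears only in X's list, so X = 6.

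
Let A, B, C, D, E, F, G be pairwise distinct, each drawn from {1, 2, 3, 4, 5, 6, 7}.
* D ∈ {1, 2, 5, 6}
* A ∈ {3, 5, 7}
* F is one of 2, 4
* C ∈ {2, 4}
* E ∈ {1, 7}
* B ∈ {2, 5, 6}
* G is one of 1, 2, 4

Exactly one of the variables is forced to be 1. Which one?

The 7 variables draw from only 7 values {1, 2, 3, 4, 5, 6, 7}, so each is used; only A can be 3, hence A = 3.
The 6 still-open variables together cover exactly {1, 2, 4, 5, 6, 7} — 6 values for 6 variables — and 7 appears only in E's list, so E = 7.
C and F between them cover only {2, 4} — a naked pair. Remove those values from B, D, G.
So 1 goes to G.

G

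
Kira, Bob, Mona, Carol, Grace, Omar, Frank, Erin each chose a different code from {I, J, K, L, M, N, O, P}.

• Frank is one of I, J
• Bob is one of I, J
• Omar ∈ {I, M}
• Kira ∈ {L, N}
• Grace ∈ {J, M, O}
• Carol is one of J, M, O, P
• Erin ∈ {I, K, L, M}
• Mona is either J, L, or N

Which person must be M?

Omar

The 8 variables draw from only 8 values {I, J, K, L, M, N, O, P}, so each is used; only Erin can be K, hence Erin = K.
Among the 7 still-open variables, P fits only Carol (and all 7 values in {I, J, L, M, N, O, P} must be used), so Carol = P.
Among the 6 still-open variables, O fits only Grace (and all 6 values in {I, J, L, M, N, O} must be used), so Grace = O.
Among the 5 still-open variables, M fits only Omar (and all 5 values in {I, J, L, M, N} must be used), so Omar = M.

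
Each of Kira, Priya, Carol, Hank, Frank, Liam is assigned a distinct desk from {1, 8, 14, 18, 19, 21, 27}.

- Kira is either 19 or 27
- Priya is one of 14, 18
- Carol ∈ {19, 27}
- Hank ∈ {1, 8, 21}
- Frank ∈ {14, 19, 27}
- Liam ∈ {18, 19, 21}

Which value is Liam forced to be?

21

Kira and Carol between them cover only {19, 27} — a naked pair. Remove those values from Frank, Liam.
Frank has just one choice, so Frank = 14. So Priya can't be 14.
That leaves Priya = 18. Strike 18 from Liam.
So Liam = 21.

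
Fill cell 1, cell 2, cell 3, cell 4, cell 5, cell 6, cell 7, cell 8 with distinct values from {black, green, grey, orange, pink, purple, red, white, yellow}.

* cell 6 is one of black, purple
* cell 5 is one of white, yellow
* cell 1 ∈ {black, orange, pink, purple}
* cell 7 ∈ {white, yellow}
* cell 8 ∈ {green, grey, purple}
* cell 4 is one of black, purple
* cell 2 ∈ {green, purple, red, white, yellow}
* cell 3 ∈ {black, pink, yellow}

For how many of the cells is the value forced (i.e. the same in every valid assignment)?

2

The 2 variables cell 4 and cell 6 are confined to {black, purple}, which locks those values in; drop them from cell 1, cell 2, cell 3, cell 8.
cell 5 and cell 7 between them cover only {white, yellow} — a naked pair. Remove those values from cell 2, cell 3.
cell 3 must be pink (only option left). Strike pink from cell 1.
cell 1 has just one choice, so cell 1 = orange.
Determined: cell 1=orange, cell 3=pink. The other cells each still have more than one consistent value. That makes 2.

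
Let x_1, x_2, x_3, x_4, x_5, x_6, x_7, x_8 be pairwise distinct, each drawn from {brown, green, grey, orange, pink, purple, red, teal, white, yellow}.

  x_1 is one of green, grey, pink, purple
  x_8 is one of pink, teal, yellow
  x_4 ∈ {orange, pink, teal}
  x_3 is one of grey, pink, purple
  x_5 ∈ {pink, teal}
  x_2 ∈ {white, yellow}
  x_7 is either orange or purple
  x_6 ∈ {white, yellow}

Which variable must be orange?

The 8 variables together cover exactly {green, grey, orange, pink, purple, teal, white, yellow} — 8 values for 8 variables — and green appears only in x_1's list, so x_1 = green.
The 7 still-open variables together cover exactly {grey, orange, pink, purple, teal, white, yellow} — 7 values for 7 variables — and grey appears only in x_3's list, so x_3 = grey.
The 6 still-open variables together cover exactly {orange, pink, purple, teal, white, yellow} — 6 values for 6 variables — and purple appears only in x_7's list, so x_7 = purple.
Among the 5 still-open variables, orange fits only x_4 (and all 5 values in {orange, pink, teal, white, yellow} must be used), so x_4 = orange.

x_4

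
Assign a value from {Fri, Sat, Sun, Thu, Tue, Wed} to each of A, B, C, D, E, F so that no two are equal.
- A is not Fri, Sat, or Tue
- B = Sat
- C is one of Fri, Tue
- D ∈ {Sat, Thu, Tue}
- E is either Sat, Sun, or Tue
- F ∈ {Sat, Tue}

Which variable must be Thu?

B's domain is down to {Sat}, so B = Sat. Eliminate Sat elsewhere: D, E, F.
F's domain is down to {Tue}, so F = Tue. Strike Tue from C, D, E.
So Thu goes to D.

D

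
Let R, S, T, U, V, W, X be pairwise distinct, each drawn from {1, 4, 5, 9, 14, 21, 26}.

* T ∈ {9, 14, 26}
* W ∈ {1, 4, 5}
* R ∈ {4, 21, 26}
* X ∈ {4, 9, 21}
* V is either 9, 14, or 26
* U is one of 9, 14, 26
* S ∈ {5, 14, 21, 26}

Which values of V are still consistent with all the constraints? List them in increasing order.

The 7 variables draw from only 7 values {1, 4, 5, 9, 14, 21, 26}, so each is used; only W can be 1, hence W = 1.
The 6 still-open variables together cover exactly {4, 5, 9, 14, 21, 26} — 6 values for 6 variables — and 5 appears only in S's list, so S = 5.
T, U, V between them cover only {9, 14, 26} — a naked triple. Remove those values from R, X.
No further eliminations apply; V can still be any of 9, 14, 26.

9, 14, 26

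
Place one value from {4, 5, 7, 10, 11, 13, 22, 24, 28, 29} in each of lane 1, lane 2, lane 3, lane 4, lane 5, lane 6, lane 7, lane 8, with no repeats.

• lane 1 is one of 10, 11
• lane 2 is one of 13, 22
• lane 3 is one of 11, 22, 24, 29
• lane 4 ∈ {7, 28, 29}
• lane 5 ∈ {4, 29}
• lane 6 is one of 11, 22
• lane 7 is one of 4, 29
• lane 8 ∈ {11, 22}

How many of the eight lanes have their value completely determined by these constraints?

lane 5 and lane 7 between them cover only {4, 29} — a naked pair. Remove those values from lane 3, lane 4.
lane 6 and lane 8 share exactly the 2 values {11, 22}; by pigeonhole those values go to them, so strike 11, 22 from lane 1, lane 2, lane 3.
lane 1's domain is down to {10}, so lane 1 = 10.
lane 2's domain is down to {13}, so lane 2 = 13.
lane 3 must be 24 (only option left).
Determined: lane 1=10, lane 2=13, lane 3=24. The other lanes each still have more than one consistent value. That makes 3.

3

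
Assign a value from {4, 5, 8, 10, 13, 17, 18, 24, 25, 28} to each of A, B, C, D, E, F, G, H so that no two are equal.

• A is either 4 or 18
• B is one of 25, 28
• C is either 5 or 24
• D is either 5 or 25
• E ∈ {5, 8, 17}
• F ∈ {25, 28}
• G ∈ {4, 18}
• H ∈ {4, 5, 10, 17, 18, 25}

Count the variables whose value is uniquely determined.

2

A and G between them cover only {4, 18} — a naked pair. Remove those values from H.
The 2 variables B and F are confined to {25, 28}, which locks those values in; drop them from D, H.
That leaves D = 5. So C, E, H can't be 5.
C's domain is down to {24}, so C = 24.
Determined: C=24, D=5. The other variables each still have more than one consistent value. That makes 2.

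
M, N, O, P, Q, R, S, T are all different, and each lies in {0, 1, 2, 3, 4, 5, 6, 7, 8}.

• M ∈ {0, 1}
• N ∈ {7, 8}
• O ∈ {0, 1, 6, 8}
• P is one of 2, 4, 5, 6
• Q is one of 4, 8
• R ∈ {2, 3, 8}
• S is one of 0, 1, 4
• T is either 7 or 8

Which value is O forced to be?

The 2 variables N and T are confined to {7, 8}, which locks those values in; drop them from O, Q, R.
Q must be 4 (only option left). Strike 4 from P, S.
M and S between them cover only {0, 1} — a naked pair. Remove those values from O.
So O = 6.

6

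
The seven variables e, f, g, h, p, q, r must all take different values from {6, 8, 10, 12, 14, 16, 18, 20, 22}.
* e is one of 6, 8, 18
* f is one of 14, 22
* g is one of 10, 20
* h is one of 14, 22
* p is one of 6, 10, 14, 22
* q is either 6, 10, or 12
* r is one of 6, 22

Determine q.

12

The 2 variables f and h are confined to {14, 22}, which locks those values in; drop them from p, r.
r has just one choice, so r = 6. Eliminate 6 elsewhere: e, p, q.
p must be 10 (only option left). So g, q can't be 10.
So q = 12.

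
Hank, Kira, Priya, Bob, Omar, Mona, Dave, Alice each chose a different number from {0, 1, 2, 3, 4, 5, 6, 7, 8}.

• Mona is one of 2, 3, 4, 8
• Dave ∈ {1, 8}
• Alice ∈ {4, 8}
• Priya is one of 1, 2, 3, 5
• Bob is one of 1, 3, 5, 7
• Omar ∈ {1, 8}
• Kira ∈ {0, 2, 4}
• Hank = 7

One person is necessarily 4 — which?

Alice

Hank has just one choice, so Hank = 7. Eliminate 7 elsewhere: Bob.
The 7 still-open variables together cover exactly {0, 1, 2, 3, 4, 5, 8} — 7 values for 7 variables — and 0 appears only in Kira's list, so Kira = 0.
The 2 variables Omar and Dave are confined to {1, 8}, which locks those values in; drop them from Priya, Bob, Mona, Alice.
So 4 goes to Alice.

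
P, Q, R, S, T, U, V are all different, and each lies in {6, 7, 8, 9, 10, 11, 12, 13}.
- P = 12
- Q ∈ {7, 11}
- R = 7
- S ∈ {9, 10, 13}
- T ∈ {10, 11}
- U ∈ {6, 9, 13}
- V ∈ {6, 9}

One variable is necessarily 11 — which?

P must be 12 (only option left).
That leaves R = 7. Remove 7 from Q.
So 11 goes to Q.

Q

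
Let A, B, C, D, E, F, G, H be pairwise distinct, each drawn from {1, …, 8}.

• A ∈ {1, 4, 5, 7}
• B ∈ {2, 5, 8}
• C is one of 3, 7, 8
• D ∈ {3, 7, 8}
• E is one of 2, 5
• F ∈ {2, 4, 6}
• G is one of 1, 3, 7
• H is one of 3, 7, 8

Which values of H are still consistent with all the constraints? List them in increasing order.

3, 7, 8

Among the 8 variables, 6 fits only F (and all 8 values in {1, 2, 3, 4, 5, 6, 7, 8} must be used), so F = 6.
The 7 still-open variables together cover exactly {1, 2, 3, 4, 5, 7, 8} — 7 values for 7 variables — and 4 appears only in A's list, so A = 4.
Among the 6 still-open variables, 1 fits only G (and all 6 values in {1, 2, 3, 5, 7, 8} must be used), so G = 1.
C, D, H between them cover only {3, 7, 8} — a naked triple. Remove those values from B.
No further eliminations apply; H can still be any of 3, 7, 8.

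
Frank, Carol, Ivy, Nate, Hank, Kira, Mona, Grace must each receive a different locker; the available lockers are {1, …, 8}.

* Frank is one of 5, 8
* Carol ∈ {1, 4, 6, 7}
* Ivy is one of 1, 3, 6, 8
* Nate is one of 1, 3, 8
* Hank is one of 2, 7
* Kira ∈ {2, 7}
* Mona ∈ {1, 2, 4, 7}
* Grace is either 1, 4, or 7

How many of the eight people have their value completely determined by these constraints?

2

Among the 8 variables, 5 fits only Frank (and all 8 values in {1, 2, 3, 4, 5, 6, 7, 8} must be used), so Frank = 5.
The 2 variables Hank and Kira are confined to {2, 7}, which locks those values in; drop them from Carol, Mona, Grace.
Mona and Grace share exactly the 2 values {1, 4}; by pigeonhole those values go to them, so strike 1, 4 from Carol, Ivy, Nate.
Carol's domain is down to {6}, so Carol = 6. Strike 6 from Ivy.
Determined: Frank=5, Carol=6. The other people each still have more than one consistent value. That makes 2.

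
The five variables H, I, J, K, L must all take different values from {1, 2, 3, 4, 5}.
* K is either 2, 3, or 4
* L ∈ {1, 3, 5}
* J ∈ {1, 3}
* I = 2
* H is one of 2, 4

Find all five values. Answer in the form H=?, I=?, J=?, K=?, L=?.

H=4, I=2, J=1, K=3, L=5

I must be 2 (only option left). Eliminate 2 elsewhere: H, K.
H has just one choice, so H = 4. Remove 4 from K.
That leaves K = 3. Remove 3 from J, L.
J has just one choice, so J = 1. So L can't be 1.
That leaves L = 5.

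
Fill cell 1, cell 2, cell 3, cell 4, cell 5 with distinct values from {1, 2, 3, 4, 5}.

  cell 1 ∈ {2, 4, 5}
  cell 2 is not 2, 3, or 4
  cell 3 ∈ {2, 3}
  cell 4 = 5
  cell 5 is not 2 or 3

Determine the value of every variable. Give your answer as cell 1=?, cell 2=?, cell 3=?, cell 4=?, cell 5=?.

cell 1=2, cell 2=1, cell 3=3, cell 4=5, cell 5=4

cell 4 must be 5 (only option left). So cell 1, cell 2, cell 5 can't be 5.
cell 2's domain is down to {1}, so cell 2 = 1. So cell 5 can't be 1.
cell 5's domain is down to {4}, so cell 5 = 4. Remove 4 from cell 1.
cell 1 has just one choice, so cell 1 = 2. Eliminate 2 elsewhere: cell 3.
cell 3's domain is down to {3}, so cell 3 = 3.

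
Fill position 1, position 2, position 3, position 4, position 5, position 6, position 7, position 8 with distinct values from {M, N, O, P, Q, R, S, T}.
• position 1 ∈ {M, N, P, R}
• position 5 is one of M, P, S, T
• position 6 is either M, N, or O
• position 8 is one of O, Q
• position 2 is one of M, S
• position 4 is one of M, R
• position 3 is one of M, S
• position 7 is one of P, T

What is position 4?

R

Among the 8 variables, Q fits only position 8 (and all 8 values in {M, N, O, P, Q, R, S, T} must be used), so position 8 = Q.
Among the 7 still-open variables, O fits only position 6 (and all 7 values in {M, N, O, P, R, S, T} must be used), so position 6 = O.
Among the 6 still-open variables, N fits only position 1 (and all 6 values in {M, N, P, R, S, T} must be used), so position 1 = N.
The 5 still-open variables draw from only 5 values {M, P, R, S, T}, so each is used; only position 4 can be R, hence position 4 = R.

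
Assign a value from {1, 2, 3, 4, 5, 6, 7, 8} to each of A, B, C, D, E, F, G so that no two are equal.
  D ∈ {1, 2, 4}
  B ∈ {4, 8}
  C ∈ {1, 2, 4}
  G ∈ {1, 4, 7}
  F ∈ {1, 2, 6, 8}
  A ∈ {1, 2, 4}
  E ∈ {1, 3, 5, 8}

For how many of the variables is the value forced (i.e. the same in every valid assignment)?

A, C, D between them cover only {1, 2, 4} — a naked triple. Remove those values from B, E, F, G.
B must be 8 (only option left). Remove 8 from E, F.
F's domain is down to {6}, so F = 6.
G must be 7 (only option left).
Determined: B=8, F=6, G=7. The other variables each still have more than one consistent value. That makes 3.

3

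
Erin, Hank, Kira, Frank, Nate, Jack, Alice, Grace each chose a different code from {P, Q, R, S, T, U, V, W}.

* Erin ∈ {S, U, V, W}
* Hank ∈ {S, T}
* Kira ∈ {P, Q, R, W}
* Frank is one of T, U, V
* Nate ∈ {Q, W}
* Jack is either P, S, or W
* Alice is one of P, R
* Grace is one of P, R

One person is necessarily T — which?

Hank

Alice and Grace share exactly the 2 values {P, R}; by pigeonhole those values go to them, so strike P, R from Kira, Jack.
The 2 variables Kira and Nate are confined to {Q, W}, which locks those values in; drop them from Erin, Jack.
Jack has just one choice, so Jack = S. Eliminate S elsewhere: Erin, Hank.
So T goes to Hank.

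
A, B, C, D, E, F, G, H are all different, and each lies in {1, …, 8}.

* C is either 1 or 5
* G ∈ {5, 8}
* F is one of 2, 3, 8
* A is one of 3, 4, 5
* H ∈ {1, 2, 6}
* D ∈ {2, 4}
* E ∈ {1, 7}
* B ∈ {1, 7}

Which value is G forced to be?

8

Among the 8 variables, 6 fits only H (and all 8 values in {1, 2, 3, 4, 5, 6, 7, 8} must be used), so H = 6.
The 2 variables B and E are confined to {1, 7}, which locks those values in; drop them from C.
C must be 5 (only option left). Strike 5 from A, G.
So G = 8.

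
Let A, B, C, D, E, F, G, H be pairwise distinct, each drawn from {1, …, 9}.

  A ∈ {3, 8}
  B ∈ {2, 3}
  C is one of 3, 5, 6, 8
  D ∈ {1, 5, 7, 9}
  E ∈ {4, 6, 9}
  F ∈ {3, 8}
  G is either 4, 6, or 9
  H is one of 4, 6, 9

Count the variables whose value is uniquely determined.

The 2 variables A and F are confined to {3, 8}, which locks those values in; drop them from B, C.
B must be 2 (only option left).
E, G, H between them cover only {4, 6, 9} — a naked triple. Remove those values from C, D.
C's domain is down to {5}, so C = 5. Eliminate 5 elsewhere: D.
Determined: B=2, C=5. The other variables each still have more than one consistent value. That makes 2.

2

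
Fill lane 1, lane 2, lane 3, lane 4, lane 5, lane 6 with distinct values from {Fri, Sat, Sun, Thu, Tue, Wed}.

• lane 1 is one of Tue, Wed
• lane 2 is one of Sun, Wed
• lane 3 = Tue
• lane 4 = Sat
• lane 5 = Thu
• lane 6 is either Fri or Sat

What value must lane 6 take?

lane 3's domain is down to {Tue}, so lane 3 = Tue. Strike Tue from lane 1.
lane 4's domain is down to {Sat}, so lane 4 = Sat. Strike Sat from lane 6.
So lane 6 = Fri.

Fri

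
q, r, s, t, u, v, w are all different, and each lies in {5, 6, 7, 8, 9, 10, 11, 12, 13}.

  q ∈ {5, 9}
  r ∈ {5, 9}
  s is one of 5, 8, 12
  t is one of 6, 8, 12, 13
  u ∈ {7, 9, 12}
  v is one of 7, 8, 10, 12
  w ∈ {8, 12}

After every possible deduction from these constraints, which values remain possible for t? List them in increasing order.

q and r between them cover only {5, 9} — a naked pair. Remove those values from s, u.
The 2 variables s and w are confined to {8, 12}, which locks those values in; drop them from t, u, v.
u must be 7 (only option left). So v can't be 7.
v's domain is down to {10}, so v = 10.
No further eliminations apply; t can still be any of 6, 13.

6, 13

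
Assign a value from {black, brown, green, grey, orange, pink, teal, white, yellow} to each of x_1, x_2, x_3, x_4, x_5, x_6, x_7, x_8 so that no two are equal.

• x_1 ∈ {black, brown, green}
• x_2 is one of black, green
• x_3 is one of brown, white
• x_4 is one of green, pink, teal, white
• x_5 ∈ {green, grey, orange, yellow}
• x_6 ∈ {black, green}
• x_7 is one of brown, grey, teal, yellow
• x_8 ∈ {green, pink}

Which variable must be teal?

x_4

x_2 and x_6 share exactly the 2 values {black, green}; by pigeonhole those values go to them, so strike black, green from x_1, x_4, x_5, x_8.
x_1 must be brown (only option left). So x_3, x_7 can't be brown.
That leaves x_3 = white. Remove white from x_4.
x_8 must be pink (only option left). So x_4 can't be pink.
So teal goes to x_4.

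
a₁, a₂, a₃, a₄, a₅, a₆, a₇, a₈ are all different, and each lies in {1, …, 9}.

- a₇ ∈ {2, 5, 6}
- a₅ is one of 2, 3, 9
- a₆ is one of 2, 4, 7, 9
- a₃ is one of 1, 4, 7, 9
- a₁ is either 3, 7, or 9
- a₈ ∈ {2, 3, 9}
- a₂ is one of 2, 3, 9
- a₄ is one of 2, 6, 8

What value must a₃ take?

1

a₂, a₅, a₈ share exactly the 3 values {2, 3, 9}; by pigeonhole those values go to them, so strike 2, 3, 9 from a₁, a₃, a₄, a₆, a₇.
a₁ has just one choice, so a₁ = 7. So a₃, a₆ can't be 7.
a₆ has just one choice, so a₆ = 4. Strike 4 from a₃.
So a₃ = 1.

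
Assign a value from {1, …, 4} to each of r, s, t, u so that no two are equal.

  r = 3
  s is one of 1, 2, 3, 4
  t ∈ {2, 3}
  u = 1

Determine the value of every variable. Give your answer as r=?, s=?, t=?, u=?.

r's domain is down to {3}, so r = 3. Remove 3 from s, t.
t must be 2 (only option left). Strike 2 from s.
That leaves u = 1. Remove 1 from s.
s has just one choice, so s = 4.

r=3, s=4, t=2, u=1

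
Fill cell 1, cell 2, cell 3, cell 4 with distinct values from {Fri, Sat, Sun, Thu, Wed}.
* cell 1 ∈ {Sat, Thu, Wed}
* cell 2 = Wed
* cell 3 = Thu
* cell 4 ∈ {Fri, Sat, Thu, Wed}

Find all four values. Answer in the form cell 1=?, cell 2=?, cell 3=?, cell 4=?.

cell 1=Sat, cell 2=Wed, cell 3=Thu, cell 4=Fri

cell 2 has just one choice, so cell 2 = Wed. So cell 1, cell 4 can't be Wed.
cell 3's domain is down to {Thu}, so cell 3 = Thu. Remove Thu from cell 1, cell 4.
cell 1 has just one choice, so cell 1 = Sat. So cell 4 can't be Sat.
cell 4's domain is down to {Fri}, so cell 4 = Fri.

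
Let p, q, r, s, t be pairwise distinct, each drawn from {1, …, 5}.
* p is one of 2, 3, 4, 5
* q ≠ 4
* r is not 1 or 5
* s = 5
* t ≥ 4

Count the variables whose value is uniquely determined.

3

s has just one choice, so s = 5. So p, q, t can't be 5.
That leaves t = 4. Eliminate 4 elsewhere: p, r.
Among the 3 still-open variables, 1 fits only q (and all 3 values in {1, 2, 3} must be used), so q = 1.
Determined: q=1, s=5, t=4. The other variables each still have more than one consistent value. That makes 3.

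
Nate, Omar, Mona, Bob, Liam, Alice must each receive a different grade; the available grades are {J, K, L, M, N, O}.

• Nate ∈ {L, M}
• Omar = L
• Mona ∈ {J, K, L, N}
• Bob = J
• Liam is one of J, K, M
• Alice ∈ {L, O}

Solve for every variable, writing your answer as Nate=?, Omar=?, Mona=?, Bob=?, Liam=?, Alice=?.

Nate=M, Omar=L, Mona=N, Bob=J, Liam=K, Alice=O

Omar's domain is down to {L}, so Omar = L. Eliminate L elsewhere: Nate, Mona, Alice.
Bob has just one choice, so Bob = J. Remove J from Mona, Liam.
Alice has just one choice, so Alice = O.
That leaves Nate = M. Strike M from Liam.
Liam has just one choice, so Liam = K. Remove K from Mona.
Mona has just one choice, so Mona = N.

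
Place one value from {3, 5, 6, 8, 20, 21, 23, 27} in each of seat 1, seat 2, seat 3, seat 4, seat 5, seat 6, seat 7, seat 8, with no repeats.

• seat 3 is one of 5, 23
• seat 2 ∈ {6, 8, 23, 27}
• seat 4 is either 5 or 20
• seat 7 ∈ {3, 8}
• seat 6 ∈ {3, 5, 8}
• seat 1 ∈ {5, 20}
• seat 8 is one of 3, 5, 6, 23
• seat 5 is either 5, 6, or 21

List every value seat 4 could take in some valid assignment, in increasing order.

Among the 8 variables, 21 fits only seat 5 (and all 8 values in {3, 5, 6, 8, 20, 21, 23, 27} must be used), so seat 5 = 21.
The 7 still-open variables together cover exactly {3, 5, 6, 8, 20, 23, 27} — 7 values for 7 variables — and 27 appears only in seat 2's list, so seat 2 = 27.
The 6 still-open variables draw from only 6 values {3, 5, 6, 8, 20, 23}, so each is used; only seat 8 can be 6, hence seat 8 = 6.
Among the 5 still-open variables, 23 fits only seat 3 (and all 5 values in {3, 5, 8, 20, 23} must be used), so seat 3 = 23.
The 2 variables seat 1 and seat 4 are confined to {5, 20}, which locks those values in; drop them from seat 6.
No further eliminations apply; seat 4 can still be any of 5, 20.

5, 20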